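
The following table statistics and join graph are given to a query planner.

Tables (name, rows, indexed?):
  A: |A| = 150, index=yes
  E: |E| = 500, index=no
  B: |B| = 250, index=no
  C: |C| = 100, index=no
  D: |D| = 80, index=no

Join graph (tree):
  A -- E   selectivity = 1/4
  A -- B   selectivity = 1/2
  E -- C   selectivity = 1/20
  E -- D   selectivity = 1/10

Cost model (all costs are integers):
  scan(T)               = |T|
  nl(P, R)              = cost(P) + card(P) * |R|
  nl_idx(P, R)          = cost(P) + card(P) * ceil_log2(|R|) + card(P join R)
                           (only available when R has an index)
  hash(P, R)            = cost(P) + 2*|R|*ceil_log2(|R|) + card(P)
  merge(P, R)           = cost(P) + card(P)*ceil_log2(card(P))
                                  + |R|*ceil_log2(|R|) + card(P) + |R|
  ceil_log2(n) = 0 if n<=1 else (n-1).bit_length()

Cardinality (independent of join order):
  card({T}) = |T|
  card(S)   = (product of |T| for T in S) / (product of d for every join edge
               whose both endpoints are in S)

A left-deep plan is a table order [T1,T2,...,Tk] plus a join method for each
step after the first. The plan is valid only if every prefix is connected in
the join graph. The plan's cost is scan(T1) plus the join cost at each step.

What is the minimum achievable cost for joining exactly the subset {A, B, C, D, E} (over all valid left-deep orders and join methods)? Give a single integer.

782420

Selinger DP over subsets of {A,B,C,D,E}:
  {A}: scan cost=150, card=150
  {E}: scan cost=500, card=500
  {B}: scan cost=250, card=250
  {C}: scan cost=100, card=100
  {D}: scan cost=80, card=80
  {AE}: card=18750; try (A,hash)→3400, (E,merge)→6500, (A,merge)→6850, (E,hash)→9300, (A,nl_idx)→23250, (E,nl)→75150 …(+1); best=3400 via (A,hash)
  {AB}: card=18750; try (A,hash)→2900, (B,merge)→3750, (A,merge)→3850, (B,hash)→4300, (A,nl_idx)→21000, (B,nl)→37650 …(+1); best=2900 via (A,hash)
  {CE}: card=2500; try (C,hash)→2400, (E,merge)→5900, (C,merge)→6300, (E,hash)→9200, (E,nl)→50100, (C,nl)→50500; best=2400 via (C,hash)
  {DE}: card=4000; try (D,hash)→2120, (E,merge)→5720, (D,merge)→6140, (E,hash)→9160, (E,nl)→40080, (D,nl)→40500; best=2120 via (D,hash)
  {ABE}: card=2343750; try (B,hash)→26150, (E,hash)→30650, (B,merge)→305650, (E,merge)→307900, (B,nl)→4690900, (E,nl)→9377900; best=26150 via (B,hash)
  {ACE}: card=93750; try (A,hash)→7300, (C,hash)→23550, (A,merge)→36250, (A,nl_idx)→116150, (C,merge)→304200, (A,nl)→377400 …(+1); best=7300 via (A,hash)
  {ADE}: card=150000; try (A,hash)→8520, (D,hash)→23270, (A,merge)→55470, (A,nl_idx)→184120, (D,merge)→304040, (A,nl)→602120 …(+1); best=8520 via (A,hash)
  {CDE}: card=20000; try (D,hash)→6020, (C,hash)→7520, (D,merge)→35540, (C,merge)→54920, (D,nl)→202400, (C,nl)→402120; best=6020 via (D,hash)
  {ABCE}: card=11718750; try (B,hash)→105050, (B,merge)→1697050, (C,hash)→2371300, (B,nl)→23444800, (C,merge)→53933200, (C,nl)→234401150; best=105050 via (B,hash)
  {ABDE}: card=18750000; try (B,hash)→162520, (D,hash)→2371020, (B,merge)→2860770, (B,nl)→37508520, (D,merge)→53933040, (D,nl)→187526150; best=162520 via (B,hash)
  {ACDE}: card=750000; try (A,hash)→28420, (D,hash)→102170, (C,hash)→159920, (A,merge)→327370, (A,nl_idx)→916020, (D,merge)→1695440 …(+4); best=28420 via (A,hash)
  {ABCDE}: card=93750000; try (B,hash)→782420, (D,hash)→11824920, (B,merge)→15780670, (C,hash)→18913920, (B,nl)→187528420, (D,merge)→293074440 …(+3); best=782420 via (B,hash)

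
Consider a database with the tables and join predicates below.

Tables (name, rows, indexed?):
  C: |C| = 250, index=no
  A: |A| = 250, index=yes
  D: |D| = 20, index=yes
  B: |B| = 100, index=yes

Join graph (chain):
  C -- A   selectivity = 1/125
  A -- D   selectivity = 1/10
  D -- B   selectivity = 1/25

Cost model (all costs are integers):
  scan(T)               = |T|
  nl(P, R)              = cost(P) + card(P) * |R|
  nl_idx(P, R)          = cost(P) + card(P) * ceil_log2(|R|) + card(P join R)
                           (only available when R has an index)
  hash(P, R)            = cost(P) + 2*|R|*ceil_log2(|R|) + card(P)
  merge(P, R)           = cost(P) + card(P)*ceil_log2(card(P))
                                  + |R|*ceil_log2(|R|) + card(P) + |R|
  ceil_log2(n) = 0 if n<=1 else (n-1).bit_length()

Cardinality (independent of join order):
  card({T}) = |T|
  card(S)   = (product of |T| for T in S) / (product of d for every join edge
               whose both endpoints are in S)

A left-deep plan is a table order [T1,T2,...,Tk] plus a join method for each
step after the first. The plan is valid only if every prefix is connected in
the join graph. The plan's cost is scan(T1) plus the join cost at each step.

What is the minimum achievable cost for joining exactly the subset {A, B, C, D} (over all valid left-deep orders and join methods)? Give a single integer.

Selinger DP over subsets of {A,B,C,D}:
  {C}: scan cost=250, card=250
  {A}: scan cost=250, card=250
  {D}: scan cost=20, card=20
  {B}: scan cost=100, card=100
  {AC}: card=500; try (A,nl_idx)→2750, (C,hash)→4500, (A,hash)→4500, (C,merge)→4750, (A,merge)→4750, (C,nl)→62750 …(+1); best=2750 via (A,nl_idx)
  {AD}: card=500; try (A,nl_idx)→680, (D,hash)→700, (D,nl_idx)→2000, (A,merge)→2390, (D,merge)→2620, (A,hash)→4040 …(+2); best=680 via (A,nl_idx)
  {BD}: card=80; try (B,nl_idx)→240, (D,hash)→400, (D,nl_idx)→680, (B,merge)→940, (D,merge)→1020, (B,hash)→1440 …(+2); best=240 via (B,nl_idx)
  {ACD}: card=1000; try (D,hash)→3450, (C,hash)→5180, (D,nl_idx)→6250, (D,merge)→7870, (C,merge)→7930, (D,nl)→12750 …(+1); best=3450 via (D,hash)
  {ABD}: card=2000; try (B,hash)→2580, (A,nl_idx)→2880, (A,merge)→3130, (A,hash)→4320, (B,nl_idx)→6180, (B,merge)→6480 …(+2); best=2580 via (B,hash)
  {ABCD}: card=4000; try (B,hash)→5850, (C,hash)→8580, (B,nl_idx)→14450, (B,merge)→15250, (C,merge)→28830, (B,nl)→103450 …(+1); best=5850 via (B,hash)

5850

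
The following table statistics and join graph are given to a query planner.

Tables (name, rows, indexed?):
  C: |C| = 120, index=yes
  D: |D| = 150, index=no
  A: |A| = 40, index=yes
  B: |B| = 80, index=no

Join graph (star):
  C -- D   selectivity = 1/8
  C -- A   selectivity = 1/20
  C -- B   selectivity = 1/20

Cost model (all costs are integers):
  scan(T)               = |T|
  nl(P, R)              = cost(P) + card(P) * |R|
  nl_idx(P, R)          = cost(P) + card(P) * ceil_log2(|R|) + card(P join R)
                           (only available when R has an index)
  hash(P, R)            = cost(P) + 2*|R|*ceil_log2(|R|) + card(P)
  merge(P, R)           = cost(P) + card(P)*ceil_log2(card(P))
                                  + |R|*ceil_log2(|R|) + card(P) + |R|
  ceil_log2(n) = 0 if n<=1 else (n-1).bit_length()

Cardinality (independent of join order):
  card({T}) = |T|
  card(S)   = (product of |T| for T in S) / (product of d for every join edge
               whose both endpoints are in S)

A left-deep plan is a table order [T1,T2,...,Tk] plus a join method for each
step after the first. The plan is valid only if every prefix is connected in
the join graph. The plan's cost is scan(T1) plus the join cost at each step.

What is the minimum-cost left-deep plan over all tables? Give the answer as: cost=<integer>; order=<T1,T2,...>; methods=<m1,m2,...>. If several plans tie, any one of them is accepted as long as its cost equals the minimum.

cost=5280; order=A,C,B,D; methods=nl_idx,hash,hash

Selinger DP (subsets sized 1..n):
  {C}: scan cost=120, card=120
  {D}: scan cost=150, card=150
  {A}: scan cost=40, card=40
  {B}: scan cost=80, card=80
  {CD}: card=2250; try (C,hash)→1980, (D,merge)→2430, (C,merge)→2460, (D,hash)→2640, (C,nl_idx)→3450, (D,nl)→18120 …(+1); best=1980 via (C,hash)
  {AC}: card=240; try (C,nl_idx)→560, (A,hash)→720, (A,nl_idx)→1080, (C,merge)→1280, (A,merge)→1360, (C,hash)→1760 …(+2); best=560 via (C,nl_idx)
  {BC}: card=480; try (C,nl_idx)→1120, (B,hash)→1360, (C,merge)→1680, (B,merge)→1720, (C,hash)→1840, (C,nl)→9680 …(+1); best=1120 via (C,nl_idx)
  {ACD}: card=4500; try (D,hash)→3200, (D,merge)→4070, (A,hash)→4710, (A,nl_idx)→19980, (A,merge)→31510, (D,nl)→36560 …(+1); best=3200 via (D,hash)
  {BCD}: card=9000; try (D,hash)→4000, (B,hash)→5350, (D,merge)→7270, (B,merge)→31870, (D,nl)→73120, (B,nl)→181980; best=4000 via (D,hash)
  {ABC}: card=960; try (B,hash)→1920, (A,hash)→2080, (B,merge)→3360, (A,nl_idx)→4960, (A,merge)→6200, (B,nl)→19760 …(+1); best=1920 via (B,hash)
  {ABCD}: card=18000; try (D,hash)→5280, (B,hash)→8820, (A,hash)→13480, (D,merge)→13830, (B,merge)→66840, (A,nl_idx)→76000 …(+4); best=5280 via (D,hash)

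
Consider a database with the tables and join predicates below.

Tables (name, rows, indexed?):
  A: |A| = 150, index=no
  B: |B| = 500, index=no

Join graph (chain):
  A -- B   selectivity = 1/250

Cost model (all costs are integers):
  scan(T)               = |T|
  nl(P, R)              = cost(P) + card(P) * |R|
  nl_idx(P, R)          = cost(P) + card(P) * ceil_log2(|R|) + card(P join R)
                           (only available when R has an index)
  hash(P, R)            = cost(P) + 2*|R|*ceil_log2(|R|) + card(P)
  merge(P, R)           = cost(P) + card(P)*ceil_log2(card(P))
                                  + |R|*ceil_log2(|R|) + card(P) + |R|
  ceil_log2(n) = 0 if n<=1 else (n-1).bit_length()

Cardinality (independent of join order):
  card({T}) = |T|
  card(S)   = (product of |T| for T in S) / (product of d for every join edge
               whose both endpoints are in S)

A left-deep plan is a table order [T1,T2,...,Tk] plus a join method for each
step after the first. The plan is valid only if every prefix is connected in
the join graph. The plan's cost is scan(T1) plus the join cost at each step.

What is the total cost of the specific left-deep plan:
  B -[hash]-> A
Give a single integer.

step 1: scan B: cost=500, card=500
step 2: join A via hash
    card(P join A) = 500*150/(250) = 300
    cost = 500 + 2*150*8 + 500 = 3400

3400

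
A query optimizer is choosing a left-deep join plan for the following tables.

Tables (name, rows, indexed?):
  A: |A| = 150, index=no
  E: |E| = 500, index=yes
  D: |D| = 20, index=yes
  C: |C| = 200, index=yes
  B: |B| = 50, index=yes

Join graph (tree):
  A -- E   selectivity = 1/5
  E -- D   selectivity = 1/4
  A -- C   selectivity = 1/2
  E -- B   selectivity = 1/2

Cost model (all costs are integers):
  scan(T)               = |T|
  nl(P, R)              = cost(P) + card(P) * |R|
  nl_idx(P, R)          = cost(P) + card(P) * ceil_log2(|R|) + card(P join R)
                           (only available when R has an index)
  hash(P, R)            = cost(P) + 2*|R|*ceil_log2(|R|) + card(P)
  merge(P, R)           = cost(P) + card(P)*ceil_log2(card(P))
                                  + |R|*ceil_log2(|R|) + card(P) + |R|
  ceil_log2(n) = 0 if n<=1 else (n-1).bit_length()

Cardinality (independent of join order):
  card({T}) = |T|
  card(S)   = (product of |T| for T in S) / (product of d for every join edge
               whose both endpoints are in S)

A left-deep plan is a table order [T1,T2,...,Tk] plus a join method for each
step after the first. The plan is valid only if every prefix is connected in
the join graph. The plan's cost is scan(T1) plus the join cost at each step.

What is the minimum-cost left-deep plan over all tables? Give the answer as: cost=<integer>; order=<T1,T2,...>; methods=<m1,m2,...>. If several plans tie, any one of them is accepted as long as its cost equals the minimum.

Selinger DP (subsets sized 1..n):
  {A}: scan cost=150, card=150
  {E}: scan cost=500, card=500
  {D}: scan cost=20, card=20
  {C}: scan cost=200, card=200
  {B}: scan cost=50, card=50
  {AE}: card=15000; try (A,hash)→3400, (E,merge)→6500, (A,merge)→6850, (E,hash)→9300, (E,nl_idx)→16500, (E,nl)→75150 …(+1); best=3400 via (A,hash)
  {AC}: card=15000; try (A,hash)→2800, (C,merge)→3300, (A,merge)→3350, (C,hash)→3500, (C,nl_idx)→16350, (C,nl)→30150 …(+1); best=2800 via (A,hash)
  {DE}: card=2500; try (D,hash)→1200, (E,nl_idx)→2700, (E,merge)→5140, (D,nl_idx)→5500, (D,merge)→5620, (E,hash)→9040 …(+2); best=1200 via (D,hash)
  {BE}: card=12500; try (B,hash)→1600, (E,merge)→5400, (B,merge)→5850, (E,hash)→9100, (E,nl_idx)→13000, (B,nl_idx)→16000 …(+2); best=1600 via (B,hash)
  {ADE}: card=75000; try (A,hash)→6100, (D,hash)→18600, (A,merge)→35050, (D,nl_idx)→153400, (D,merge)→228520, (D,nl)→303400 …(+1); best=6100 via (A,hash)
  {ACE}: card=1500000; try (C,hash)→21600, (E,hash)→26800, (C,merge)→230200, (E,merge)→232800, (C,nl_idx)→1623400, (E,nl_idx)→1637800 …(+2); best=21600 via (C,hash)
  {ABE}: card=375000; try (A,hash)→16500, (B,hash)→19000, (A,merge)→190450, (B,merge)→228750, (B,nl_idx)→468400, (B,nl)→753400 …(+1); best=16500 via (A,hash)
  {BDE}: card=62500; try (B,hash)→4300, (D,hash)→14300, (B,merge)→34050, (B,nl_idx)→78700, (B,nl)→126200, (D,nl_idx)→126600 …(+2); best=4300 via (B,hash)
  {ACDE}: card=7500000; try (C,hash)→84300, (C,merge)→1357900, (D,hash)→1521800, (C,nl_idx)→8106100, (C,nl)→15006100, (D,nl_idx)→15021600 …(+2); best=84300 via (C,hash)
  {ABDE}: card=1875000; try (A,hash)→69200, (B,hash)→81700, (D,hash)→391700, (A,merge)→1068150, (B,merge)→1356450, (B,nl_idx)→2331100 …(+5); best=69200 via (A,hash)
  {ABCE}: card=37500000; try (C,hash)→394700, (B,hash)→1522200, (C,merge)→7518300, (B,merge)→33021950, (C,nl_idx)→40516500, (B,nl_idx)→46521600 …(+2); best=394700 via (C,hash)
  {ABCDE}: card=187500000; try (C,hash)→1947400, (B,hash)→7584900, (D,hash)→37894900, (C,merge)→41321000, (B,merge)→180084650, (C,nl_idx)→202569200 …(+6); best=1947400 via (C,hash)

cost=1947400; order=E,D,B,A,C; methods=hash,hash,hash,hash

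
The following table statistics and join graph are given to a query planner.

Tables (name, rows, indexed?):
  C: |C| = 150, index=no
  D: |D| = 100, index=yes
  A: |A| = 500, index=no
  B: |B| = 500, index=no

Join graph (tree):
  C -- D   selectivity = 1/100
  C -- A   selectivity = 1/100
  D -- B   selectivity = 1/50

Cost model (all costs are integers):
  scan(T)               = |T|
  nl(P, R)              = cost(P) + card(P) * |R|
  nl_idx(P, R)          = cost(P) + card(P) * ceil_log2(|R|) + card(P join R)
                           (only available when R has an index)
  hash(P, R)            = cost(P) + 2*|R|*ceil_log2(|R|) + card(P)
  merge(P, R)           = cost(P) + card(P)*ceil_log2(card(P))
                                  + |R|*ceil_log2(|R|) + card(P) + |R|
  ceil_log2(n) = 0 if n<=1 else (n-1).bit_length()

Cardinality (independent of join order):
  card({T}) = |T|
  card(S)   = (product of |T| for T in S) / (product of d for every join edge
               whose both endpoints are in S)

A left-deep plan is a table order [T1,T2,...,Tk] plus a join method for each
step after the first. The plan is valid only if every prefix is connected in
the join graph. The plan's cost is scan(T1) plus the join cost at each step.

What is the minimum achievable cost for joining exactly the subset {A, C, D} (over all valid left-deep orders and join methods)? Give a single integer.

Selinger DP over subsets of {A,C,D}:
  {C}: scan cost=150, card=150
  {D}: scan cost=100, card=100
  {A}: scan cost=500, card=500
  {CD}: card=150; try (D,nl_idx)→1350, (D,hash)→1700, (C,merge)→2250, (D,merge)→2300, (C,hash)→2600, (C,nl)→15100 …(+1); best=1350 via (D,nl_idx)
  {AC}: card=750; try (C,hash)→3400, (A,merge)→6500, (C,merge)→6850, (A,hash)→9300, (A,nl)→75150, (C,nl)→75500; best=3400 via (C,hash)
  {ACD}: card=750; try (D,hash)→5550, (A,merge)→7700, (D,nl_idx)→9400, (A,hash)→10500, (D,merge)→12450, (A,nl)→76350 …(+1); best=5550 via (D,hash)

5550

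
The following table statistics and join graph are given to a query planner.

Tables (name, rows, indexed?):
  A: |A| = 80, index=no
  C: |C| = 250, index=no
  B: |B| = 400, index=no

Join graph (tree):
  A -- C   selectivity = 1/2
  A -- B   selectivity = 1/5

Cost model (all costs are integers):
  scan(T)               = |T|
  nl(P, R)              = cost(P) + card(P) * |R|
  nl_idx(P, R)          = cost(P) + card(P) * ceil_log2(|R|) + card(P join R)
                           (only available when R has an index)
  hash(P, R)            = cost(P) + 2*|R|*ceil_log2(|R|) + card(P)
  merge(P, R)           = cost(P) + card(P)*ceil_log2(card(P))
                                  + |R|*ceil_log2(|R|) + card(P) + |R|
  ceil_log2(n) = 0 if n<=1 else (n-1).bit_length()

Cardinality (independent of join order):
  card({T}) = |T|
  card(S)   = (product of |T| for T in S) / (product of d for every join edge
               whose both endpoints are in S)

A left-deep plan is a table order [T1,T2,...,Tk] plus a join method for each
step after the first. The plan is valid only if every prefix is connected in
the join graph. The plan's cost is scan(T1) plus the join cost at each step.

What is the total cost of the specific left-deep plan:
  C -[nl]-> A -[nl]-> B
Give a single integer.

4020250

step 1: scan C: cost=250, card=250
step 2: join A via nl
    card(P join A) = 250*80/(2) = 10000
    cost = 250 + 250*80 = 20250
step 3: join B via nl
    card(P join B) = 10000*400/(5) = 800000
    cost = 20250 + 10000*400 = 4020250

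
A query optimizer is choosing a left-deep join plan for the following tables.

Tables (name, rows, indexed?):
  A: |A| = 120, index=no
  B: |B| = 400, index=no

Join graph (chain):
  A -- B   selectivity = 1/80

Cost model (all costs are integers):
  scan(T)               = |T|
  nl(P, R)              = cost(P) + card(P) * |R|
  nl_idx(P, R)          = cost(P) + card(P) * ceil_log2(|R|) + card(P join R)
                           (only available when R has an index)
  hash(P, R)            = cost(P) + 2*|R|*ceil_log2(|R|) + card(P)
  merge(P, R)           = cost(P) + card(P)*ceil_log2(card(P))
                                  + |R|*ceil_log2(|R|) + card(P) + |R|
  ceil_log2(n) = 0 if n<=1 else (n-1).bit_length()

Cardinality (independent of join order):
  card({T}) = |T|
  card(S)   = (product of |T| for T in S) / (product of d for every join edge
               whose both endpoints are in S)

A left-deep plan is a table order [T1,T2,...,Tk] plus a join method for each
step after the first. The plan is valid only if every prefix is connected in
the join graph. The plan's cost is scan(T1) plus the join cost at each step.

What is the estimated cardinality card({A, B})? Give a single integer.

Tables in S: A(120), B(400)
Edges inside S: A-B(d=80)
numerator = 120 * 400 = 48000
denominator = 80 = 80
card(S) = 48000 / 80 = 600

600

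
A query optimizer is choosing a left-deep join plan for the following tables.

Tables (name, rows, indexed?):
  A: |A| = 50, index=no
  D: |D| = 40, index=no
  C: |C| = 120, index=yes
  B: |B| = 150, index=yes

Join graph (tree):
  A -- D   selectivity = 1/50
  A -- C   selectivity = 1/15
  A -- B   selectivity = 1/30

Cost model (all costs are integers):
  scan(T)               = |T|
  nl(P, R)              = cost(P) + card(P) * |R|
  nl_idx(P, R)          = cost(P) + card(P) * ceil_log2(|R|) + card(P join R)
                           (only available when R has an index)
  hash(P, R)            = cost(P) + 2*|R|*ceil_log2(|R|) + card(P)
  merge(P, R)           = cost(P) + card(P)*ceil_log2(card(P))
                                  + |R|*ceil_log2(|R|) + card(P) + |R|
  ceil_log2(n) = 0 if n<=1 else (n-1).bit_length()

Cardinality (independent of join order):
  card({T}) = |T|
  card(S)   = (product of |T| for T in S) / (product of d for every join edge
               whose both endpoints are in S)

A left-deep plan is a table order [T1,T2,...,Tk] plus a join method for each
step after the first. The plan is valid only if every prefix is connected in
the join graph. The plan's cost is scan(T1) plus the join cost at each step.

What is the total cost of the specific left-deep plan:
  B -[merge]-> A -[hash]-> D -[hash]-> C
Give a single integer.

4460

step 1: scan B: cost=150, card=150
step 2: join A via merge
    card(P join A) = 150*50/(30) = 250
    cost = 150 + 150*8 + 50*6 + 150 + 50 = 1850
step 3: join D via hash
    card(P join D) = 250*40/(50) = 200
    cost = 1850 + 2*40*6 + 250 = 2580
step 4: join C via hash
    card(P join C) = 200*120/(15) = 1600
    cost = 2580 + 2*120*7 + 200 = 4460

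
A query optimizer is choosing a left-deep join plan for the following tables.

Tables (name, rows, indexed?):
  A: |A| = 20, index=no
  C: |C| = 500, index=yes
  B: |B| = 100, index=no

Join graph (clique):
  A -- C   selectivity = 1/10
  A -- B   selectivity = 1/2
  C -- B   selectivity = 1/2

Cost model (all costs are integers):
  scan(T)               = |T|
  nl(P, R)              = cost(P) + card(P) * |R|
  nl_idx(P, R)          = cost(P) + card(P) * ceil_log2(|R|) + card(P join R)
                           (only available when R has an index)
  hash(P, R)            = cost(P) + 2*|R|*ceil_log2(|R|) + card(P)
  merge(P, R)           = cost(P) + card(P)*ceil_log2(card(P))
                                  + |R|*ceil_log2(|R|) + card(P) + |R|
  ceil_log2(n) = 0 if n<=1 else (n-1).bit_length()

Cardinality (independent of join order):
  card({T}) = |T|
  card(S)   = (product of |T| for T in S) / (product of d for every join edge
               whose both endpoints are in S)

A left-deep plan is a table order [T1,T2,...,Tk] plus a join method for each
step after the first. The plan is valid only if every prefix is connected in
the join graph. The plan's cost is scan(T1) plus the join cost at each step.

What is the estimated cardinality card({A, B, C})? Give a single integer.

Tables in S: A(20), B(100), C(500)
Edges inside S: A-C(d=10), A-B(d=2), C-B(d=2)
numerator = 20 * 100 * 500 = 1000000
denominator = 10 * 2 * 2 = 40
card(S) = 1000000 / 40 = 25000

25000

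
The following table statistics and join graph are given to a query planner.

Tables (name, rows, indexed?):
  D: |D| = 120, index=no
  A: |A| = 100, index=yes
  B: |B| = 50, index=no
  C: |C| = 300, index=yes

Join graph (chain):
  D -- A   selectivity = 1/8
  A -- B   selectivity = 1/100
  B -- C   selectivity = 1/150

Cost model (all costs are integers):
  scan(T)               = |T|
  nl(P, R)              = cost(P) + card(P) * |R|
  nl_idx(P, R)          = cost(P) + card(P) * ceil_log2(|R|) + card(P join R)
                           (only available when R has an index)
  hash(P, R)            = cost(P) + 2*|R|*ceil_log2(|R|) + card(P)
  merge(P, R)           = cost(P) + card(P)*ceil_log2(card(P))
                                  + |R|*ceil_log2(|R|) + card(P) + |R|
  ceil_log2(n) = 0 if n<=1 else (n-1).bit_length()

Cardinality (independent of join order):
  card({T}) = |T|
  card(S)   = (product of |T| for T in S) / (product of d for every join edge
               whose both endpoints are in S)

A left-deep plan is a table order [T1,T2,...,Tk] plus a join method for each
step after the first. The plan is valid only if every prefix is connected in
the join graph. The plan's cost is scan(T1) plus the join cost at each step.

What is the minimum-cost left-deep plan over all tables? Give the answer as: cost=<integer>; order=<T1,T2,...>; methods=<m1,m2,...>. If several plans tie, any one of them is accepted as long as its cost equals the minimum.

Selinger DP (subsets sized 1..n):
  {D}: scan cost=120, card=120
  {A}: scan cost=100, card=100
  {B}: scan cost=50, card=50
  {C}: scan cost=300, card=300
  {AD}: card=1500; try (A,hash)→1640, (D,merge)→1860, (D,hash)→1880, (A,merge)→1880, (A,nl_idx)→2460, (D,nl)→12100 …(+1); best=1640 via (A,hash)
  {AB}: card=50; try (A,nl_idx)→450, (B,hash)→800, (A,merge)→1200, (B,merge)→1250, (A,hash)→1500, (A,nl)→5050 …(+1); best=450 via (A,nl_idx)
  {BC}: card=100; try (C,nl_idx)→600, (B,hash)→1200, (C,merge)→3400, (B,merge)→3650, (C,hash)→5500, (C,nl)→15050 …(+1); best=600 via (C,nl_idx)
  {ABD}: card=750; try (D,merge)→1760, (D,hash)→2180, (B,hash)→3740, (D,nl)→6450, (B,merge)→19990, (B,nl)→76640; best=1760 via (D,merge)
  {ABC}: card=100; try (C,nl_idx)→1000, (A,nl_idx)→1400, (A,hash)→2100, (A,merge)→2200, (C,merge)→3800, (C,hash)→5900 …(+2); best=1000 via (C,nl_idx)
  {ABCD}: card=1500; try (D,merge)→2760, (D,hash)→2780, (C,hash)→7910, (C,nl_idx)→10010, (D,nl)→13000, (C,merge)→13010 …(+1); best=2760 via (D,merge)

cost=2760; order=B,A,C,D; methods=nl_idx,nl_idx,merge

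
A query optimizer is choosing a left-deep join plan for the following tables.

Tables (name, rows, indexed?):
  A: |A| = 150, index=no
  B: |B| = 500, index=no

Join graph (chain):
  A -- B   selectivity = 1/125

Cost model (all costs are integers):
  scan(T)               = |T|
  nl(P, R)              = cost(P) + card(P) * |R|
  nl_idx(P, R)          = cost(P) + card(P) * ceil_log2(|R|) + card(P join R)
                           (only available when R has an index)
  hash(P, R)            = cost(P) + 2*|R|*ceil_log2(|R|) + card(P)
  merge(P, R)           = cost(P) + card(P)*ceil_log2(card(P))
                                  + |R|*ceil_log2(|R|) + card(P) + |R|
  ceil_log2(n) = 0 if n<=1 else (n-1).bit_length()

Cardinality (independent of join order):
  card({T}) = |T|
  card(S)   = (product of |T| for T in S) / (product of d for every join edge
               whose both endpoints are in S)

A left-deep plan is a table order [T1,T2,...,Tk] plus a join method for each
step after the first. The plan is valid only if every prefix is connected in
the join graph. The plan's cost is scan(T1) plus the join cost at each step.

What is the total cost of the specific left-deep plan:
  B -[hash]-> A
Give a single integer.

3400

step 1: scan B: cost=500, card=500
step 2: join A via hash
    card(P join A) = 500*150/(125) = 600
    cost = 500 + 2*150*8 + 500 = 3400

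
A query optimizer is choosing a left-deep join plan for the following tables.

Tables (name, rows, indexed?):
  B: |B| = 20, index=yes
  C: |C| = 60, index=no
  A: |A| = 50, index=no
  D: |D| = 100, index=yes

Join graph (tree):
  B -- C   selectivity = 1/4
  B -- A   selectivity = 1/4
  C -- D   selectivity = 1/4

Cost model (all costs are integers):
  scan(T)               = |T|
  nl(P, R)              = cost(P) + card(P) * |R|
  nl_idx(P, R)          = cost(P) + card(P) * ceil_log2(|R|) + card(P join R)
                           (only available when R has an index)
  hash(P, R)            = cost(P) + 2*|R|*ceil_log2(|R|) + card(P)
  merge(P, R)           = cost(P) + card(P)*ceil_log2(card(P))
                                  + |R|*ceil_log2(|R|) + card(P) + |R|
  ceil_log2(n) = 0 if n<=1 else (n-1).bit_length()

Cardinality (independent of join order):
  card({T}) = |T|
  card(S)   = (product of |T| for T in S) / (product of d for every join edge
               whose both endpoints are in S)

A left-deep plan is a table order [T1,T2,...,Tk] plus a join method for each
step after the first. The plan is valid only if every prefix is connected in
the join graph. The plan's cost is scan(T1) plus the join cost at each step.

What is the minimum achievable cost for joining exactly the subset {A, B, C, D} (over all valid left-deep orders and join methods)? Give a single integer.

Selinger DP over subsets of {A,B,C,D}:
  {B}: scan cost=20, card=20
  {C}: scan cost=60, card=60
  {A}: scan cost=50, card=50
  {D}: scan cost=100, card=100
  {BC}: card=300; try (B,hash)→320, (C,merge)→560, (B,merge)→600, (B,nl_idx)→660, (C,hash)→760, (C,nl)→1220 …(+1); best=320 via (B,hash)
  {AB}: card=250; try (B,hash)→300, (A,merge)→490, (B,merge)→520, (B,nl_idx)→550, (A,hash)→640, (A,nl)→1020 …(+1); best=300 via (B,hash)
  {CD}: card=1500; try (C,hash)→920, (D,merge)→1280, (C,merge)→1320, (D,hash)→1520, (D,nl_idx)→1980, (D,nl)→6060 …(+1); best=920 via (C,hash)
  {ABC}: card=3750; try (A,hash)→1220, (C,hash)→1270, (C,merge)→2970, (A,merge)→3670, (C,nl)→15300, (A,nl)→15320; best=1220 via (A,hash)
  {BCD}: card=7500; try (D,hash)→2020, (B,hash)→2620, (D,merge)→4120, (D,nl_idx)→9920, (B,nl_idx)→15920, (B,merge)→19040 …(+2); best=2020 via (D,hash)
  {ABCD}: card=93750; try (D,hash)→6370, (A,hash)→10120, (D,merge)→50770, (A,merge)→107370, (D,nl_idx)→121220, (D,nl)→376220 …(+1); best=6370 via (D,hash)

6370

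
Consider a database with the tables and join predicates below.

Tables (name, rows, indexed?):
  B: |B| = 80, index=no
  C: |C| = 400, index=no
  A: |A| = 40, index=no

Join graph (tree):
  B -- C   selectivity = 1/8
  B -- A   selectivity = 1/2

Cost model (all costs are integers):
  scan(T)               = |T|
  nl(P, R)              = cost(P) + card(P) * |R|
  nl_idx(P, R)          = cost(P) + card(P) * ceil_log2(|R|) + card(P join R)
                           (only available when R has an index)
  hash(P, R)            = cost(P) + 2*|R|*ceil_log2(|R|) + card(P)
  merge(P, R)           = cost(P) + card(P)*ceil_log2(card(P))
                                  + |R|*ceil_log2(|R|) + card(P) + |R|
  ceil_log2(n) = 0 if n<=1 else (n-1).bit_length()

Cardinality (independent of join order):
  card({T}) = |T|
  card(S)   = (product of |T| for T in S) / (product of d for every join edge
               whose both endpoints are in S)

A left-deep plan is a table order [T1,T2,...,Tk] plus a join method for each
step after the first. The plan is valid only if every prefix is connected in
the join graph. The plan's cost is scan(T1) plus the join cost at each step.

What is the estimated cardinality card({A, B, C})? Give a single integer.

Tables in S: A(40), B(80), C(400)
Edges inside S: B-C(d=8), B-A(d=2)
numerator = 40 * 80 * 400 = 1280000
denominator = 8 * 2 = 16
card(S) = 1280000 / 16 = 80000

80000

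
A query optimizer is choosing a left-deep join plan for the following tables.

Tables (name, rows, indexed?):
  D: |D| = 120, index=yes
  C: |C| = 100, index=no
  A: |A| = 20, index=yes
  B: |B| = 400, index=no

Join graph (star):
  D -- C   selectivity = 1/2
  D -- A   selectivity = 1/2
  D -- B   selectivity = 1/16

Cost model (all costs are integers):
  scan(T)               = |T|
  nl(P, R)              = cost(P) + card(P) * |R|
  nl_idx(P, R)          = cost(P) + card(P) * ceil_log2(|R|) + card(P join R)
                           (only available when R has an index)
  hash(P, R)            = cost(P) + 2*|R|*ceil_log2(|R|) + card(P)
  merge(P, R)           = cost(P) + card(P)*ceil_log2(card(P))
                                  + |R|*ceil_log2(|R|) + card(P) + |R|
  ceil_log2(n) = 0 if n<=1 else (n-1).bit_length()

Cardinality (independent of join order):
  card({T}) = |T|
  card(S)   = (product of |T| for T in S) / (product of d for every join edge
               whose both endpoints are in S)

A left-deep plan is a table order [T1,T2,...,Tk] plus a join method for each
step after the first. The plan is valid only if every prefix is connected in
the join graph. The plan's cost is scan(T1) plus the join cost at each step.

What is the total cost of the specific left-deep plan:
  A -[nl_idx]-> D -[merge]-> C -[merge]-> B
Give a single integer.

step 1: scan A: cost=20, card=20
step 2: join D via nl_idx
    card(P join D) = 20*120/(2) = 1200
    cost = 20 + 20*7 + 1200 = 1360
step 3: join C via merge
    card(P join C) = 1200*100/(2) = 60000
    cost = 1360 + 1200*11 + 100*7 + 1200 + 100 = 16560
step 4: join B via merge
    card(P join B) = 60000*400/(16) = 1500000
    cost = 16560 + 60000*16 + 400*9 + 60000 + 400 = 1040560

1040560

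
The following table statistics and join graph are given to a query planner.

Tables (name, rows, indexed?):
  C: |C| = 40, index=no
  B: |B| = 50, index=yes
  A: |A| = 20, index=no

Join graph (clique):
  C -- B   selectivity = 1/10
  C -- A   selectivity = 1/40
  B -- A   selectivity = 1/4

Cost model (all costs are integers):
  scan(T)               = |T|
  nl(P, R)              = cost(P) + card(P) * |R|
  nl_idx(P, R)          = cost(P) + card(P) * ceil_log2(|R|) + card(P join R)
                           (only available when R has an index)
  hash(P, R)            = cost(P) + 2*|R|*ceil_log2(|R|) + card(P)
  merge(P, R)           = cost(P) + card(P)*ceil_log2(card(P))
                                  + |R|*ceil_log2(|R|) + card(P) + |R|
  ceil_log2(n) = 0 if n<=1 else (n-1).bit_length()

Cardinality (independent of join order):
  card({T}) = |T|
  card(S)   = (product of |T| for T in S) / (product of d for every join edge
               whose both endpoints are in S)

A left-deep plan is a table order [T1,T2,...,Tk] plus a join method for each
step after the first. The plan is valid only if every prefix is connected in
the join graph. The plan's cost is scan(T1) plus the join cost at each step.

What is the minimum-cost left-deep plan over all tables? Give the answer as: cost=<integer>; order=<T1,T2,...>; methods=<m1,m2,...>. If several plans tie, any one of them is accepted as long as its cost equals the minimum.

cost=425; order=C,A,B; methods=hash,nl_idx

Selinger DP (subsets sized 1..n):
  {C}: scan cost=40, card=40
  {B}: scan cost=50, card=50
  {A}: scan cost=20, card=20
  {BC}: card=200; try (B,nl_idx)→480, (C,hash)→580, (B,merge)→670, (C,merge)→680, (B,hash)→680, (B,nl)→2040 …(+1); best=480 via (B,nl_idx)
  {AC}: card=20; try (A,hash)→280, (C,merge)→420, (A,merge)→440, (C,hash)→520, (C,nl)→820, (A,nl)→840; best=280 via (A,hash)
  {AB}: card=250; try (A,hash)→300, (B,nl_idx)→390, (B,merge)→490, (A,merge)→520, (B,hash)→640, (B,nl)→1020 …(+1); best=300 via (A,hash)
  {ABC}: card=25; try (B,nl_idx)→425, (B,merge)→750, (A,hash)→880, (B,hash)→900, (C,hash)→1030, (B,nl)→1280 …(+4); best=425 via (B,nl_idx)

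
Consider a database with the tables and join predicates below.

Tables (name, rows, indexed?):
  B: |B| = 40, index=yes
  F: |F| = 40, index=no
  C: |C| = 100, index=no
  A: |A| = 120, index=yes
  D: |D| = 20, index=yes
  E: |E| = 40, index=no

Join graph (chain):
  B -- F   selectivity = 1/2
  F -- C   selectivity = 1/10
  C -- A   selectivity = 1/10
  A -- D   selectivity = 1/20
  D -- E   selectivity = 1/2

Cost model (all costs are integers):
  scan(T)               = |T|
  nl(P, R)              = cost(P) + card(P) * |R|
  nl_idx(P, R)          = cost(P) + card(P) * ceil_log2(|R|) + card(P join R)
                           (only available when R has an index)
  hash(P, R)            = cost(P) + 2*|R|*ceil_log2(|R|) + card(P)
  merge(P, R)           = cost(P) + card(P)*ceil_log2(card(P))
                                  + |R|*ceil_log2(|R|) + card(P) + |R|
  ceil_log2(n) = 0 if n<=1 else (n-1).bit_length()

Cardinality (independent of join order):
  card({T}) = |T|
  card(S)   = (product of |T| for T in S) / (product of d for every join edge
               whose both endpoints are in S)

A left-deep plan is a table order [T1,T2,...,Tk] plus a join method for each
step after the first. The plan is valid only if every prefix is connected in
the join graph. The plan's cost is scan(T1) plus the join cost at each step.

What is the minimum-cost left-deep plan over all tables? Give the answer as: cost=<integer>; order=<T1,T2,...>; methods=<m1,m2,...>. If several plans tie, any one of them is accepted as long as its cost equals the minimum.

cost=105240; order=D,A,C,F,B,E; methods=nl_idx,hash,hash,hash,hash

Selinger DP (subsets sized 1..n):
  {B}: scan cost=40, card=40
  {F}: scan cost=40, card=40
  {C}: scan cost=100, card=100
  {A}: scan cost=120, card=120
  {D}: scan cost=20, card=20
  {E}: scan cost=40, card=40
  {BF}: card=800; try (F,hash)→560, (B,hash)→560, (F,merge)→600, (B,merge)→600, (B,nl_idx)→1080, (F,nl)→1640 …(+1); best=560 via (F,hash)
  {CF}: card=400; try (F,hash)→680, (C,merge)→1120, (F,merge)→1180, (C,hash)→1480, (C,nl)→4040, (F,nl)→4100; best=680 via (F,hash)
  {AC}: card=1200; try (C,hash)→1640, (A,merge)→1860, (C,merge)→1880, (A,hash)→1880, (A,nl_idx)→2000, (A,nl)→12100 …(+1); best=1640 via (C,hash)
  {AD}: card=120; try (A,nl_idx)→280, (D,hash)→440, (D,nl_idx)→840, (A,merge)→1100, (D,merge)→1200, (A,hash)→1720 …(+2); best=280 via (A,nl_idx)
  {DE}: card=400; try (D,hash)→280, (E,merge)→420, (D,merge)→440, (E,hash)→520, (D,nl_idx)→640, (E,nl)→820 …(+1); best=280 via (D,hash)
  {BCF}: card=8000; try (B,hash)→1560, (C,hash)→2760, (B,merge)→4960, (C,merge)→10160, (B,nl_idx)→11080, (B,nl)→16680 …(+1); best=1560 via (B,hash)
  {ACF}: card=4800; try (A,hash)→2760, (F,hash)→3320, (A,merge)→5640, (A,nl_idx)→8280, (F,merge)→16320, (A,nl)→48680 …(+1); best=2760 via (A,hash)
  {ACD}: card=1200; try (C,hash)→1800, (C,merge)→2040, (D,hash)→3040, (D,nl_idx)→8840, (C,nl)→12280, (D,merge)→16160 …(+1); best=1800 via (C,hash)
  {ADE}: card=2400; try (E,hash)→880, (E,merge)→1520, (A,hash)→2360, (E,nl)→5080, (A,merge)→5240, (A,nl_idx)→5480 …(+1); best=880 via (E,hash)
  {ABCF}: card=96000; try (B,hash)→8040, (A,hash)→11240, (B,merge)→70240, (A,merge)→114520, (B,nl_idx)→127560, (A,nl_idx)→153560 …(+2); best=8040 via (B,hash)
  {ACDF}: card=4800; try (F,hash)→3480, (D,hash)→7760, (F,merge)→16480, (D,nl_idx)→31560, (F,nl)→49800, (D,merge)→70080 …(+1); best=3480 via (F,hash)
  {ACDE}: card=24000; try (E,hash)→3480, (C,hash)→4680, (E,merge)→16480, (C,merge)→32880, (E,nl)→49800, (C,nl)→240880; best=3480 via (E,hash)
  {ABCDF}: card=96000; try (B,hash)→8760, (B,merge)→70960, (D,hash)→104240, (B,nl_idx)→128280, (B,nl)→195480, (D,nl_idx)→584040 …(+2); best=8760 via (B,hash)
  {ACDEF}: card=96000; try (E,hash)→8760, (F,hash)→27960, (E,merge)→70960, (E,nl)→195480, (F,merge)→387760, (F,nl)→963480; best=8760 via (E,hash)
  {ABCDEF}: card=1920000; try (E,hash)→105240, (B,hash)→105240, (E,merge)→1737040, (B,merge)→1737040, (B,nl_idx)→2504760, (E,nl)→3848760 …(+1); best=105240 via (E,hash)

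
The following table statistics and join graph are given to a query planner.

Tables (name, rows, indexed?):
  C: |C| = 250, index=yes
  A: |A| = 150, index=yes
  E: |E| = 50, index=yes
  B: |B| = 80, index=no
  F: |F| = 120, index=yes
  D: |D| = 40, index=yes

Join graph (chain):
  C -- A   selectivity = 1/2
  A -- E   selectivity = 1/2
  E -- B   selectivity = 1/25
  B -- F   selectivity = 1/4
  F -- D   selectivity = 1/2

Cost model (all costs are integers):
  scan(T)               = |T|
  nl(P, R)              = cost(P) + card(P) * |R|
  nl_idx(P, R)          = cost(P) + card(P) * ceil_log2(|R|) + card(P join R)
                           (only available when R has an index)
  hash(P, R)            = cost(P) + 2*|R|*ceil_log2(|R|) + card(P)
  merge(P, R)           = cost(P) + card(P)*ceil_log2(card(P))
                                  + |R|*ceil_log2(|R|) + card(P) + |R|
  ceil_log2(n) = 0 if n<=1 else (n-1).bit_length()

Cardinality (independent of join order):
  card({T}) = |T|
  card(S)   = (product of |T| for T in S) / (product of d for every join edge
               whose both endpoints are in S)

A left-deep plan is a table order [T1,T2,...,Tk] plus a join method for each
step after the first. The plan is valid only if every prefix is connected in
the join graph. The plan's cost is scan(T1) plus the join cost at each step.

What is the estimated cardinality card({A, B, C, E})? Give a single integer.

1500000

Tables in S: A(150), B(80), C(250), E(50)
Edges inside S: C-A(d=2), A-E(d=2), E-B(d=25)
numerator = 150 * 80 * 250 * 50 = 150000000
denominator = 2 * 2 * 25 = 100
card(S) = 150000000 / 100 = 1500000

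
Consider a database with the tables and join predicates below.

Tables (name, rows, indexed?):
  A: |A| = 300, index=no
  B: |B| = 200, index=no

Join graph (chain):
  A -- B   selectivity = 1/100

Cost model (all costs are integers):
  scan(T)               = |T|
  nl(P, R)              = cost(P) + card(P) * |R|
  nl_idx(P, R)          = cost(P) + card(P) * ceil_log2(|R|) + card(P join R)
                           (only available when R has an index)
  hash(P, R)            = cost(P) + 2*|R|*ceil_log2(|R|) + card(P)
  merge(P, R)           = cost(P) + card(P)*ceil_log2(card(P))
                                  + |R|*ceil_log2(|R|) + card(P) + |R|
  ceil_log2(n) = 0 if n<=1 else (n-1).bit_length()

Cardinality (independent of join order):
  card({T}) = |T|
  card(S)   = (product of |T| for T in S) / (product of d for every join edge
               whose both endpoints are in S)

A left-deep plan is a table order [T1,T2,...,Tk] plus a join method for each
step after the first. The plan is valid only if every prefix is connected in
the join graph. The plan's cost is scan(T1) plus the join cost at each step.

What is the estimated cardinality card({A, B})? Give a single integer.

600

Tables in S: A(300), B(200)
Edges inside S: A-B(d=100)
numerator = 300 * 200 = 60000
denominator = 100 = 100
card(S) = 60000 / 100 = 600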